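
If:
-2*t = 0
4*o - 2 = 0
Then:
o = 1/2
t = 0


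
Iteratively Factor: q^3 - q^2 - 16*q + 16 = (q - 4)*(q^2 + 3*q - 4) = (q - 4)*(q - 1)*(q + 4)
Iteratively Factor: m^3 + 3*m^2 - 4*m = (m - 1)*(m^2 + 4*m) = m*(m - 1)*(m + 4)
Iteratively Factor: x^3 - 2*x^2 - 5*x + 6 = (x - 1)*(x^2 - x - 6) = (x - 1)*(x + 2)*(x - 3)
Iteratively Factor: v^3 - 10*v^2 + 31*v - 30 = (v - 3)*(v^2 - 7*v + 10) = (v - 3)*(v - 2)*(v - 5)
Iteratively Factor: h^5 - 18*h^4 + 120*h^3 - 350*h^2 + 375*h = (h - 5)*(h^4 - 13*h^3 + 55*h^2 - 75*h) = (h - 5)^2*(h^3 - 8*h^2 + 15*h) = (h - 5)^3*(h^2 - 3*h) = (h - 5)^3*(h - 3)*(h)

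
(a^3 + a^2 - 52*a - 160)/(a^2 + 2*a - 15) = (a^2 - 4*a - 32)/(a - 3)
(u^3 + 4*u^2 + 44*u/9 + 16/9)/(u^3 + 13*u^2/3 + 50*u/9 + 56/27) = 3*(u + 2)/(3*u + 7)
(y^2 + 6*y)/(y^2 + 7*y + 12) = y*(y + 6)/(y^2 + 7*y + 12)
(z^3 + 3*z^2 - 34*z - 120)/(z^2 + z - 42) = (z^2 + 9*z + 20)/(z + 7)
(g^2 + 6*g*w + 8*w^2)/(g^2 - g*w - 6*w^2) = (-g - 4*w)/(-g + 3*w)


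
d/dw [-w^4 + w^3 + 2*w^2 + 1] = w*(-4*w^2 + 3*w + 4)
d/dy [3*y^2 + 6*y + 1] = 6*y + 6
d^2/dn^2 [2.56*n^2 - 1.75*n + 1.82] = 5.12000000000000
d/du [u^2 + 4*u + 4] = 2*u + 4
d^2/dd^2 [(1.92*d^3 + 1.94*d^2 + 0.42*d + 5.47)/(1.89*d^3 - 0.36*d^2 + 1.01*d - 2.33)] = (16.472484*d^6 - 12.988836*d^5 + 311.999688*d^4 + 60.668232*d^3 + 52.22457*d^2 + 193.023234*d + 25.024326)/(6.751269*d^9 - 3.857868*d^8 + 11.558295*d^7 - 29.138859*d^6 + 15.688647*d^5 - 28.694034*d^4 + 36.895292*d^3 - 12.993711*d^2 + 16.449567*d - 12.649337)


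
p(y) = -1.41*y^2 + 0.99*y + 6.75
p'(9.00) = -24.39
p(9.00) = -98.55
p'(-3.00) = 9.45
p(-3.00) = -8.91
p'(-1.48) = 5.16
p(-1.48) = 2.20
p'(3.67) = -9.36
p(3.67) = -8.61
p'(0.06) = 0.82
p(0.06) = 6.80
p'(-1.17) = 4.29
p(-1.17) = 3.66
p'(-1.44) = 5.05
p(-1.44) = 2.40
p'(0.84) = -1.38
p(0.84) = 6.59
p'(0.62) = -0.76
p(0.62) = 6.82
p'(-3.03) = 9.53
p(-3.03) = -9.19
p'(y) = 0.99 - 2.82*y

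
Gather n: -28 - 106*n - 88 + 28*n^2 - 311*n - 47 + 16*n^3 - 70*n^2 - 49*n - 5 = 16*n^3 - 42*n^2 - 466*n - 168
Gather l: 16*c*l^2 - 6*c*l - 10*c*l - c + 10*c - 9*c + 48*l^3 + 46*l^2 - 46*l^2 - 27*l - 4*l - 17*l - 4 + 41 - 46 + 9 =16*c*l^2 + 48*l^3 + l*(-16*c - 48)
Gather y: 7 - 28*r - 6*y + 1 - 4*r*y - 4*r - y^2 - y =-32*r - y^2 + y*(-4*r - 7) + 8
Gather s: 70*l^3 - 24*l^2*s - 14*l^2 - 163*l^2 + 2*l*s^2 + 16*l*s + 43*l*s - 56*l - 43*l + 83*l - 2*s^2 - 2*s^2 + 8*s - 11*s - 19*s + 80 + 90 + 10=70*l^3 - 177*l^2 - 16*l + s^2*(2*l - 4) + s*(-24*l^2 + 59*l - 22) + 180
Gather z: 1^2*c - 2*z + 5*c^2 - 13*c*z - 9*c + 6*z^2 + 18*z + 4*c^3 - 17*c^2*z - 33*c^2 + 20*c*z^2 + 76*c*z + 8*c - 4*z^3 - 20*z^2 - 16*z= 4*c^3 - 28*c^2 - 4*z^3 + z^2*(20*c - 14) + z*(-17*c^2 + 63*c)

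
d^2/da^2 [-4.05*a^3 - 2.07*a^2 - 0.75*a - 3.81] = -24.3*a - 4.14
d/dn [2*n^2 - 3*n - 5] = 4*n - 3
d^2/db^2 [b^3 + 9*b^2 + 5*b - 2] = 6*b + 18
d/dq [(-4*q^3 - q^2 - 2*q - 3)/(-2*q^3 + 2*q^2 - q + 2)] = (-10*q^4 - 37*q^2 + 8*q - 7)/(4*q^6 - 8*q^5 + 8*q^4 - 12*q^3 + 9*q^2 - 4*q + 4)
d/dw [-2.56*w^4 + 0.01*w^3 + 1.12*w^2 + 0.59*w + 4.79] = -10.24*w^3 + 0.03*w^2 + 2.24*w + 0.59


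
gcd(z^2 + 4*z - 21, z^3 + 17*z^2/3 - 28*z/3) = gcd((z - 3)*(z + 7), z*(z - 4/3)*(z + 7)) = z + 7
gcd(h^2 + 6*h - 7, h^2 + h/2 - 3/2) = h - 1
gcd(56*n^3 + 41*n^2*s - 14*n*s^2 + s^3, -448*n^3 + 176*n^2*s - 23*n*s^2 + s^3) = 56*n^2 - 15*n*s + s^2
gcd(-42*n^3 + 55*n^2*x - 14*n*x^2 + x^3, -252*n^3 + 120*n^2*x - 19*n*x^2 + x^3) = 42*n^2 - 13*n*x + x^2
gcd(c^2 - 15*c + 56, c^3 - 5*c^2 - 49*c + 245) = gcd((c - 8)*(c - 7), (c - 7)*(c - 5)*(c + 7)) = c - 7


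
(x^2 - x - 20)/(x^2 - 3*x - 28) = (x - 5)/(x - 7)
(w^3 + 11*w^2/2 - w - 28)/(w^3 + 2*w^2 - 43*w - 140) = (w^2 + 3*w/2 - 7)/(w^2 - 2*w - 35)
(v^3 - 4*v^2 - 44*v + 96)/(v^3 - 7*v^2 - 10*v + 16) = (v^2 + 4*v - 12)/(v^2 + v - 2)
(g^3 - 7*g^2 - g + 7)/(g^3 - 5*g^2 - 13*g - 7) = (g - 1)/(g + 1)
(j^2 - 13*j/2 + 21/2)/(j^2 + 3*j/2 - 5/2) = (2*j^2 - 13*j + 21)/(2*j^2 + 3*j - 5)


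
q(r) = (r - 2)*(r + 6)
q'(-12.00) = -20.00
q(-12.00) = 84.00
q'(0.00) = 4.00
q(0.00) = -12.00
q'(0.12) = 4.24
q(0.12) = -11.51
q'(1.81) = 7.62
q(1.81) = -1.48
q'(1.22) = 6.44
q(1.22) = -5.63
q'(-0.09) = 3.82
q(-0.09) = -12.35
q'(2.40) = 8.80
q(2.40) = 3.36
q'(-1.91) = 0.18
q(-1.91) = -15.99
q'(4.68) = 13.36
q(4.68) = 28.62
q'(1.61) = 7.22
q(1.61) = -2.97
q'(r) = 2*r + 4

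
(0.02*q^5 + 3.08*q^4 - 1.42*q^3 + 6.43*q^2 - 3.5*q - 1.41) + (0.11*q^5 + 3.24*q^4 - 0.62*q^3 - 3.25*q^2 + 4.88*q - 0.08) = 0.13*q^5 + 6.32*q^4 - 2.04*q^3 + 3.18*q^2 + 1.38*q - 1.49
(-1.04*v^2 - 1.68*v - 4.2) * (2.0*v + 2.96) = -2.08*v^3 - 6.4384*v^2 - 13.3728*v - 12.432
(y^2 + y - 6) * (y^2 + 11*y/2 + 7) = y^4 + 13*y^3/2 + 13*y^2/2 - 26*y - 42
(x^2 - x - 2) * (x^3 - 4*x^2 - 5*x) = x^5 - 5*x^4 - 3*x^3 + 13*x^2 + 10*x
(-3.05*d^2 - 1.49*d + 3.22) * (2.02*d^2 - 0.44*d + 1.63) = -6.161*d^4 - 1.6678*d^3 + 2.1885*d^2 - 3.8455*d + 5.2486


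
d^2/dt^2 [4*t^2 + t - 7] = 8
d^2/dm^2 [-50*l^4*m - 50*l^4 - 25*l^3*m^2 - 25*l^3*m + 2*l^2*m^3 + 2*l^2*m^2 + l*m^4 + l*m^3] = 2*l*(-25*l^2 + 6*l*m + 2*l + 6*m^2 + 3*m)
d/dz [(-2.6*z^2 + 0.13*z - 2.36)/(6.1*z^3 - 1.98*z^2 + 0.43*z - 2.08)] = (15.86*z^4 - 1.586*z^3 + 42.3274*z^2 + 1.4704*z + 0.7444)/(37.21*z^6 - 24.156*z^5 + 9.1664*z^4 - 27.0788*z^3 + 8.4217*z^2 - 1.7888*z + 4.3264)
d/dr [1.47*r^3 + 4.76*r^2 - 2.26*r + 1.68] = 4.41*r^2 + 9.52*r - 2.26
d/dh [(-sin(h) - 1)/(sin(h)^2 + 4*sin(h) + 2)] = (sin(h)^2 + 2*sin(h) + 2)*cos(h)/(sin(h)^2 + 4*sin(h) + 2)^2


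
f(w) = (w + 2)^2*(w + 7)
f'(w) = (w + 2)^2 + (w + 7)*(2*w + 4) = (w + 2)*(3*w + 16)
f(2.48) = 190.27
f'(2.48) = 105.01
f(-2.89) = 3.26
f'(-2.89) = -6.52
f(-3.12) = 4.87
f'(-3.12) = -7.44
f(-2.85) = 3.00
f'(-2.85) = -6.33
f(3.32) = 292.08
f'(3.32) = 138.11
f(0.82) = 62.19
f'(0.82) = 52.06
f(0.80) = 61.15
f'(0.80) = 51.52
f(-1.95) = 0.01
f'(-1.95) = 0.51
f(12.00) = 3724.00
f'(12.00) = 728.00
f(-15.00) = -1352.00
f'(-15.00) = 377.00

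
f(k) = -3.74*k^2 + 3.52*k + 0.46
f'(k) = 3.52 - 7.48*k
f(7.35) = -175.71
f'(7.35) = -51.46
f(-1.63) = -15.21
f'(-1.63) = 15.71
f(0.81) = 0.86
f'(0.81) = -2.54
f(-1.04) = -7.25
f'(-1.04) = 11.30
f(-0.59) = -2.92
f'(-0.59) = 7.93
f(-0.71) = -3.92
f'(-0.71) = 8.83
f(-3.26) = -50.76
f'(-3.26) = 27.90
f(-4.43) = -88.53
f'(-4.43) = 36.66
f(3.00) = -22.64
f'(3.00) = -18.92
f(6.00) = -113.06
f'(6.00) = -41.36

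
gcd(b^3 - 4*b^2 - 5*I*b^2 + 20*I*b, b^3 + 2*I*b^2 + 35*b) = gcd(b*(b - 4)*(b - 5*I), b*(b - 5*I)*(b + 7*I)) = b^2 - 5*I*b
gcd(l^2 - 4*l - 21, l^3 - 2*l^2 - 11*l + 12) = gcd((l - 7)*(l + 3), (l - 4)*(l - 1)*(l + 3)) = l + 3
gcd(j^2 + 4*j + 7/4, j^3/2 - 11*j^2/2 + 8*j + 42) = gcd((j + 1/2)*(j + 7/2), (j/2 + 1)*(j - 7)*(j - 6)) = 1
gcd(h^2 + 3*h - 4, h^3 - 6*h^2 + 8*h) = 1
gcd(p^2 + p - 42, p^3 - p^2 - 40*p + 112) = p + 7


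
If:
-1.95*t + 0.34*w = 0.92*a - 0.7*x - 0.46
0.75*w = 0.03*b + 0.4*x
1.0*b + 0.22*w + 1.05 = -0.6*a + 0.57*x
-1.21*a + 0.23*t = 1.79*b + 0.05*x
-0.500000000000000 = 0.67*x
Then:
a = 9.71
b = -7.15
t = -4.73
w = -0.68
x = -0.75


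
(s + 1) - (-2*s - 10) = 3*s + 11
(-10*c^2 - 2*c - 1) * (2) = -20*c^2 - 4*c - 2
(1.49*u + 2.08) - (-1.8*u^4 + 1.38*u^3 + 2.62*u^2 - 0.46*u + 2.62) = 1.8*u^4 - 1.38*u^3 - 2.62*u^2 + 1.95*u - 0.54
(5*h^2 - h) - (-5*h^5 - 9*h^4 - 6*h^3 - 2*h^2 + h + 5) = 5*h^5 + 9*h^4 + 6*h^3 + 7*h^2 - 2*h - 5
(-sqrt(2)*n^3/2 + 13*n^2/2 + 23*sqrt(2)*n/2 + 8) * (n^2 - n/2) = -sqrt(2)*n^5/2 + sqrt(2)*n^4/4 + 13*n^4/2 - 13*n^3/4 + 23*sqrt(2)*n^3/2 - 23*sqrt(2)*n^2/4 + 8*n^2 - 4*n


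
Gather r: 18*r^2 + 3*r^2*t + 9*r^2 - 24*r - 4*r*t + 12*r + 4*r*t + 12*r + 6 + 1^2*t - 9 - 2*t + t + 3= r^2*(3*t + 27)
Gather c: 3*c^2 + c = 3*c^2 + c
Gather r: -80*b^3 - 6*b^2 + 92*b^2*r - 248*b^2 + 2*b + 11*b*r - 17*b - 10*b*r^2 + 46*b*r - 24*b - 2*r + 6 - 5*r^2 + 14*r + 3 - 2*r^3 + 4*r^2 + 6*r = -80*b^3 - 254*b^2 - 39*b - 2*r^3 + r^2*(-10*b - 1) + r*(92*b^2 + 57*b + 18) + 9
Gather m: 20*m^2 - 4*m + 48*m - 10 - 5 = 20*m^2 + 44*m - 15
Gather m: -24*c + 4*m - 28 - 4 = -24*c + 4*m - 32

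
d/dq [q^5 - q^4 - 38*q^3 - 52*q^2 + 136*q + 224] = 5*q^4 - 4*q^3 - 114*q^2 - 104*q + 136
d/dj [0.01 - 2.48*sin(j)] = -2.48*cos(j)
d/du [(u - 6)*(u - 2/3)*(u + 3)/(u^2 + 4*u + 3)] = (u^2 + 2*u - 32/3)/(u^2 + 2*u + 1)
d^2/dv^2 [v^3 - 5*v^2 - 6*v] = 6*v - 10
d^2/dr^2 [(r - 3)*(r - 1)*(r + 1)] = 6*r - 6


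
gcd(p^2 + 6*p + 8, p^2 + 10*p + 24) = p + 4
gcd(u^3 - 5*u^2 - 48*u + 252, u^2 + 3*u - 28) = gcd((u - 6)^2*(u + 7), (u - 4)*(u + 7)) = u + 7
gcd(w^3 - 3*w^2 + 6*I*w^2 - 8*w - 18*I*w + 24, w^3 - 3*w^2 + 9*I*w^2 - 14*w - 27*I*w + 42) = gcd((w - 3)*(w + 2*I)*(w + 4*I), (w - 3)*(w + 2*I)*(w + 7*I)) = w^2 + w*(-3 + 2*I) - 6*I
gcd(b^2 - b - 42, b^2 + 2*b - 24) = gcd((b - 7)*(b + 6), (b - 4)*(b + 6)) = b + 6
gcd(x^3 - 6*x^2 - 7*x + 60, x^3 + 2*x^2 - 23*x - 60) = x^2 - 2*x - 15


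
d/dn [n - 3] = 1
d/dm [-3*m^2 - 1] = -6*m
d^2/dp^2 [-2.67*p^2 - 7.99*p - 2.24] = -5.34000000000000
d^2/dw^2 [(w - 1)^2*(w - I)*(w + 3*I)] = 12*w^2 + 12*w*(-1 + I) + 8 - 8*I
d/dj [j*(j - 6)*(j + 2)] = 3*j^2 - 8*j - 12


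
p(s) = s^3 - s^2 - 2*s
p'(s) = 3*s^2 - 2*s - 2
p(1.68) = -1.44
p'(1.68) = 3.11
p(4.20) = 48.05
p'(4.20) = 42.52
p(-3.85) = -64.19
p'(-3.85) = 50.17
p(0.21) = -0.45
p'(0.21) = -2.29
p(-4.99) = -139.17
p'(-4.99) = 82.68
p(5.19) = 102.48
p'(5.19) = 68.43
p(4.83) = 79.69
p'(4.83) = 58.33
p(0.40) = -0.90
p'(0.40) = -2.32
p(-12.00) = -1848.00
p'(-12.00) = 454.00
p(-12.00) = -1848.00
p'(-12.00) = 454.00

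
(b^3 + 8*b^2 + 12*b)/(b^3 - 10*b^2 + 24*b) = (b^2 + 8*b + 12)/(b^2 - 10*b + 24)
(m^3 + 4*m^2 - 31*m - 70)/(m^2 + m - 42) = (m^2 - 3*m - 10)/(m - 6)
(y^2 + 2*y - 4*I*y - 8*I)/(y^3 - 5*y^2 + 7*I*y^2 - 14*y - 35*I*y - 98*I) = (y - 4*I)/(y^2 + 7*y*(-1 + I) - 49*I)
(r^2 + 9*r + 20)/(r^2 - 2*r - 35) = (r + 4)/(r - 7)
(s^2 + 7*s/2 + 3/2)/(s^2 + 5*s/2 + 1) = (s + 3)/(s + 2)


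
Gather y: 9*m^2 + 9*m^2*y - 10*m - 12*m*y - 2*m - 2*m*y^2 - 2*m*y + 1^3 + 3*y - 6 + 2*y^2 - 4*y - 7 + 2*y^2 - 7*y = 9*m^2 - 12*m + y^2*(4 - 2*m) + y*(9*m^2 - 14*m - 8) - 12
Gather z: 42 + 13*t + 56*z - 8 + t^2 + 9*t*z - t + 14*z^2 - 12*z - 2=t^2 + 12*t + 14*z^2 + z*(9*t + 44) + 32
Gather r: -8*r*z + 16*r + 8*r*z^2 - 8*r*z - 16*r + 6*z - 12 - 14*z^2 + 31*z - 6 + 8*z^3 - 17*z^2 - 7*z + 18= r*(8*z^2 - 16*z) + 8*z^3 - 31*z^2 + 30*z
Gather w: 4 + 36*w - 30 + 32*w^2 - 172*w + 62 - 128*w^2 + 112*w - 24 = -96*w^2 - 24*w + 12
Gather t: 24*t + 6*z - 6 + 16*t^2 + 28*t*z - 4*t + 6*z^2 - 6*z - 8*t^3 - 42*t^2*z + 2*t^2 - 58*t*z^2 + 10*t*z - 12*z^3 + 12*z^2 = -8*t^3 + t^2*(18 - 42*z) + t*(-58*z^2 + 38*z + 20) - 12*z^3 + 18*z^2 - 6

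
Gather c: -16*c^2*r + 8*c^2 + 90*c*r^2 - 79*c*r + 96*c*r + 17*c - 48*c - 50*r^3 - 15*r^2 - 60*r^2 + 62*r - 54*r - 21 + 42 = c^2*(8 - 16*r) + c*(90*r^2 + 17*r - 31) - 50*r^3 - 75*r^2 + 8*r + 21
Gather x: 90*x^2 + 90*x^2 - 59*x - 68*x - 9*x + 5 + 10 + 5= 180*x^2 - 136*x + 20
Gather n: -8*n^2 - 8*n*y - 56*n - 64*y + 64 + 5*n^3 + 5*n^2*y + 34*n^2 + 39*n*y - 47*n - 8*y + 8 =5*n^3 + n^2*(5*y + 26) + n*(31*y - 103) - 72*y + 72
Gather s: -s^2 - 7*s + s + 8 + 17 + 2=-s^2 - 6*s + 27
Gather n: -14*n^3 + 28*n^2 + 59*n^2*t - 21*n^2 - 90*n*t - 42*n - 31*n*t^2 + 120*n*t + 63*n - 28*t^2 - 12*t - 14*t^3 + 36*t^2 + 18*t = -14*n^3 + n^2*(59*t + 7) + n*(-31*t^2 + 30*t + 21) - 14*t^3 + 8*t^2 + 6*t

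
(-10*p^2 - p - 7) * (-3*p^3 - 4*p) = 30*p^5 + 3*p^4 + 61*p^3 + 4*p^2 + 28*p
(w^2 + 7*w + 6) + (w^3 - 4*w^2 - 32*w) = w^3 - 3*w^2 - 25*w + 6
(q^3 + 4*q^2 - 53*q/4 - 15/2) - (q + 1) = q^3 + 4*q^2 - 57*q/4 - 17/2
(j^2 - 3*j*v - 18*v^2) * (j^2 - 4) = j^4 - 3*j^3*v - 18*j^2*v^2 - 4*j^2 + 12*j*v + 72*v^2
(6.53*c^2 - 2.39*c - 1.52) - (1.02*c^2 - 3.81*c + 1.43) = 5.51*c^2 + 1.42*c - 2.95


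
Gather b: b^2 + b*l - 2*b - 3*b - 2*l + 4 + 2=b^2 + b*(l - 5) - 2*l + 6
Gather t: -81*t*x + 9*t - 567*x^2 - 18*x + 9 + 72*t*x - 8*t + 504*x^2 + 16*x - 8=t*(1 - 9*x) - 63*x^2 - 2*x + 1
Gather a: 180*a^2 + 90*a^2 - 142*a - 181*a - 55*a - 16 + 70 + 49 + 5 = 270*a^2 - 378*a + 108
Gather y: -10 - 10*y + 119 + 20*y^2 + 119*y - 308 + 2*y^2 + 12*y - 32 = 22*y^2 + 121*y - 231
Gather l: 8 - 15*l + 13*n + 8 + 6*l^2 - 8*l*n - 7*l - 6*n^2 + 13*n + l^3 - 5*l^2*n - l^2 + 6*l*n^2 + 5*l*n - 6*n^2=l^3 + l^2*(5 - 5*n) + l*(6*n^2 - 3*n - 22) - 12*n^2 + 26*n + 16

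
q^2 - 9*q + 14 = (q - 7)*(q - 2)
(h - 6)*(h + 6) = h^2 - 36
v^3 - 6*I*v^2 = v^2*(v - 6*I)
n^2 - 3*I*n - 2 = (n - 2*I)*(n - I)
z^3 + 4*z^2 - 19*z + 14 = (z - 2)*(z - 1)*(z + 7)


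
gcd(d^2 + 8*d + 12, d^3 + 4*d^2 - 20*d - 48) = d^2 + 8*d + 12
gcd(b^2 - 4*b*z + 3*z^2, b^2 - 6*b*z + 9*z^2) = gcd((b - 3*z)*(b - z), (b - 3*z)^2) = -b + 3*z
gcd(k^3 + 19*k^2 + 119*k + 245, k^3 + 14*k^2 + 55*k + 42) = k + 7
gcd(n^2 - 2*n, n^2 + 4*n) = n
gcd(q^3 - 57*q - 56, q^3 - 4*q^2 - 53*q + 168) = q^2 - q - 56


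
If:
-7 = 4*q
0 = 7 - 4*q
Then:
No Solution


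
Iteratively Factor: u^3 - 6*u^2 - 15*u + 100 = (u + 4)*(u^2 - 10*u + 25) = (u - 5)*(u + 4)*(u - 5)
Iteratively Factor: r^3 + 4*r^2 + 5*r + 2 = (r + 1)*(r^2 + 3*r + 2) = (r + 1)^2*(r + 2)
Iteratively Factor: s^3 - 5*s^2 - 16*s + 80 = (s - 4)*(s^2 - s - 20) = (s - 4)*(s + 4)*(s - 5)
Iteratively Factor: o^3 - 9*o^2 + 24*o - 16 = (o - 4)*(o^2 - 5*o + 4) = (o - 4)^2*(o - 1)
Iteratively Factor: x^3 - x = (x)*(x^2 - 1) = x*(x + 1)*(x - 1)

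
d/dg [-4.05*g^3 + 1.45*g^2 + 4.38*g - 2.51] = -12.15*g^2 + 2.9*g + 4.38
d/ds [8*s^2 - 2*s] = 16*s - 2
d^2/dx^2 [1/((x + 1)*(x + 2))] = 2*((x + 1)^2 + (x + 1)*(x + 2) + (x + 2)^2)/((x + 1)^3*(x + 2)^3)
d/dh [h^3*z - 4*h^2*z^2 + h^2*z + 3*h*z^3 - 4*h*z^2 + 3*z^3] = z*(3*h^2 - 8*h*z + 2*h + 3*z^2 - 4*z)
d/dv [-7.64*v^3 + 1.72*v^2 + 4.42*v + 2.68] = -22.92*v^2 + 3.44*v + 4.42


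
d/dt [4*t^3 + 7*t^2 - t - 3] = 12*t^2 + 14*t - 1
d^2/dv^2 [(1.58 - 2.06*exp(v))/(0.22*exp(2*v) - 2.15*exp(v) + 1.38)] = (-0.099704*exp(4*v) - 0.668491999999999*exp(3*v) + 1.510476*exp(2*v) - 0.727221999999998*exp(v) + 0.764796)*exp(v)/(0.010648*exp(6*v) - 0.31218*exp(5*v) + 3.251226*exp(4*v) - 13.854815*exp(3*v) + 20.394054*exp(2*v) - 12.28338*exp(v) + 2.628072)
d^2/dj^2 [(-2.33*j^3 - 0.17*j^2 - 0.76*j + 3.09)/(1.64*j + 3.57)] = (-12.533536*j^3 - 81.850104*j^2 - 178.173702*j + 21.187758)/(4.410944*j^3 + 28.805616*j^2 + 62.704908*j + 45.499293)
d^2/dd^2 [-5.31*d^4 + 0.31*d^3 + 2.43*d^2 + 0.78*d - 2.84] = -63.72*d^2 + 1.86*d + 4.86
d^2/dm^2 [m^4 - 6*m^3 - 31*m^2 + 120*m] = 12*m^2 - 36*m - 62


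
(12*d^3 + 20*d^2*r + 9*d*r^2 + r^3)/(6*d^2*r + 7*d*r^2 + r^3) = (2*d + r)/r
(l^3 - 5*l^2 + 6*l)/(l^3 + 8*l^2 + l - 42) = l*(l - 3)/(l^2 + 10*l + 21)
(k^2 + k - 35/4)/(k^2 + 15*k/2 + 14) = (k - 5/2)/(k + 4)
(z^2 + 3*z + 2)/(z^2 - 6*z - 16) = (z + 1)/(z - 8)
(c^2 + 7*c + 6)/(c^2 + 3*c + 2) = (c + 6)/(c + 2)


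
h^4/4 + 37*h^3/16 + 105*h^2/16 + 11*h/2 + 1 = (h/4 + 1)*(h + 1/4)*(h + 1)*(h + 4)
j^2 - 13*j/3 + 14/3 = (j - 7/3)*(j - 2)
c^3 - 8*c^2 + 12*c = c*(c - 6)*(c - 2)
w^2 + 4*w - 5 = (w - 1)*(w + 5)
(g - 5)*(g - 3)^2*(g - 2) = g^4 - 13*g^3 + 61*g^2 - 123*g + 90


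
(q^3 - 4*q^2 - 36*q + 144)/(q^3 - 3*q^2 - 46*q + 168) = (q + 6)/(q + 7)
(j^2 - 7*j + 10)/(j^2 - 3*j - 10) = (j - 2)/(j + 2)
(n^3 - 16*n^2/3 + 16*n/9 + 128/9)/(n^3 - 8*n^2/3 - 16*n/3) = (n - 8/3)/n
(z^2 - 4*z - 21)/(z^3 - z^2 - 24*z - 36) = (z - 7)/(z^2 - 4*z - 12)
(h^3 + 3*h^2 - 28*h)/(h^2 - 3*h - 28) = h*(-h^2 - 3*h + 28)/(-h^2 + 3*h + 28)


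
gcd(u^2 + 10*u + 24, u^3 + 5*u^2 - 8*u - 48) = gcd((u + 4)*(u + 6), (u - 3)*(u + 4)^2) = u + 4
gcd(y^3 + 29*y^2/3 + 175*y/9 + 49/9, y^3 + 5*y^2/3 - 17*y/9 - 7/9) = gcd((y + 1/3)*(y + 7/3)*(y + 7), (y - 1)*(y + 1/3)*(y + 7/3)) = y^2 + 8*y/3 + 7/9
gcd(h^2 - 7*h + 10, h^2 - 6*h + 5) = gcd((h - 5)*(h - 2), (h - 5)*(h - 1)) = h - 5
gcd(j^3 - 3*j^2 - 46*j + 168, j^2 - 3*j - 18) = j - 6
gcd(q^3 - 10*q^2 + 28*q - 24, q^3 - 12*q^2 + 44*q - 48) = q^2 - 8*q + 12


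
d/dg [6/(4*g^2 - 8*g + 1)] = 48*(1 - g)/(4*g^2 - 8*g + 1)^2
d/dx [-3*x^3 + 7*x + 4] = 7 - 9*x^2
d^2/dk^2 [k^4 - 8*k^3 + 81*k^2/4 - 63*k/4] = 12*k^2 - 48*k + 81/2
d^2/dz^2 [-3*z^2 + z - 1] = -6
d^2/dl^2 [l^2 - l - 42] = 2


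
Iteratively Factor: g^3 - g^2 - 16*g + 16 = (g + 4)*(g^2 - 5*g + 4) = (g - 4)*(g + 4)*(g - 1)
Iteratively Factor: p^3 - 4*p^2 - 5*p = (p)*(p^2 - 4*p - 5) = p*(p - 5)*(p + 1)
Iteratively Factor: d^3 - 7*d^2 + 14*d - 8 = (d - 1)*(d^2 - 6*d + 8) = (d - 2)*(d - 1)*(d - 4)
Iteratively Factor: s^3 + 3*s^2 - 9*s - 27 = (s - 3)*(s^2 + 6*s + 9) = (s - 3)*(s + 3)*(s + 3)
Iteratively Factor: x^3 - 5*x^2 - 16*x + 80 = (x - 5)*(x^2 - 16) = (x - 5)*(x - 4)*(x + 4)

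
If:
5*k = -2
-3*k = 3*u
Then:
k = -2/5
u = 2/5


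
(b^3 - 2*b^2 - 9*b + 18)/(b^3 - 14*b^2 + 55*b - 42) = (b^3 - 2*b^2 - 9*b + 18)/(b^3 - 14*b^2 + 55*b - 42)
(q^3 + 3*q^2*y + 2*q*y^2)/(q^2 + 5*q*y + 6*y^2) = q*(q + y)/(q + 3*y)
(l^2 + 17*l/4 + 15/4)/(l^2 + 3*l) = (l + 5/4)/l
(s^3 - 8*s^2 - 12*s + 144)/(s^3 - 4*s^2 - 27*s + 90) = (s^2 - 2*s - 24)/(s^2 + 2*s - 15)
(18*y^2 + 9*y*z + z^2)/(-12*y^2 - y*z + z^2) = (-6*y - z)/(4*y - z)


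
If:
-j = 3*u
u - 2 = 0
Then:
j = -6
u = 2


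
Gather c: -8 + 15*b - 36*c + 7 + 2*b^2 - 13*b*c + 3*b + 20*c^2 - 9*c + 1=2*b^2 + 18*b + 20*c^2 + c*(-13*b - 45)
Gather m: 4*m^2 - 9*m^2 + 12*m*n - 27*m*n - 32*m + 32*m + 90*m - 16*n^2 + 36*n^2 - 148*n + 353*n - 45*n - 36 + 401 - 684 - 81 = -5*m^2 + m*(90 - 15*n) + 20*n^2 + 160*n - 400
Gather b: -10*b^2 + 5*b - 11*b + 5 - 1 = -10*b^2 - 6*b + 4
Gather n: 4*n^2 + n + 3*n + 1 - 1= 4*n^2 + 4*n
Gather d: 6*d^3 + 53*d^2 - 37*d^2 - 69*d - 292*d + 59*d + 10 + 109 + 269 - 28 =6*d^3 + 16*d^2 - 302*d + 360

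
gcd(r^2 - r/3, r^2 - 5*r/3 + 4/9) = r - 1/3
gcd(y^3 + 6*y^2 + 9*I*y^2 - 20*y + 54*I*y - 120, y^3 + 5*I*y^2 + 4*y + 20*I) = y + 5*I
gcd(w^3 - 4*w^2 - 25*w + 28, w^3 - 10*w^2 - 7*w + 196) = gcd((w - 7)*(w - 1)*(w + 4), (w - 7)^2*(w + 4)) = w^2 - 3*w - 28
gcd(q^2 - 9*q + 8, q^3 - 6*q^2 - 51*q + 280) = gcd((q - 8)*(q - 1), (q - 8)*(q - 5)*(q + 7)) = q - 8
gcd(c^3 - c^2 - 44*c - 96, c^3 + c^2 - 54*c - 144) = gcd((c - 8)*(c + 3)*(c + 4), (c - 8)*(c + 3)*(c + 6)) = c^2 - 5*c - 24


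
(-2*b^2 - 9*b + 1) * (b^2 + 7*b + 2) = -2*b^4 - 23*b^3 - 66*b^2 - 11*b + 2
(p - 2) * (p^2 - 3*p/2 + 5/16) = p^3 - 7*p^2/2 + 53*p/16 - 5/8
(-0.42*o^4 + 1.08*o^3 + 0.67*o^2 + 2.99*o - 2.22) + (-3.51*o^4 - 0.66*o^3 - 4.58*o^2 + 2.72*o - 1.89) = -3.93*o^4 + 0.42*o^3 - 3.91*o^2 + 5.71*o - 4.11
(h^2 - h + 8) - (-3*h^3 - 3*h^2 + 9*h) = 3*h^3 + 4*h^2 - 10*h + 8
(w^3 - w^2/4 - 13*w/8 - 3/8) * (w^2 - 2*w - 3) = w^5 - 9*w^4/4 - 33*w^3/8 + 29*w^2/8 + 45*w/8 + 9/8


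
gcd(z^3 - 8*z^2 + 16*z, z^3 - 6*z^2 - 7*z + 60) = z - 4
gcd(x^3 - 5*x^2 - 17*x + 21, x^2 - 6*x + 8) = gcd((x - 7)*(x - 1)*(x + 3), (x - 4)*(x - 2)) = 1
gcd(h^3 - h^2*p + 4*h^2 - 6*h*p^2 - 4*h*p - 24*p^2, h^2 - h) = 1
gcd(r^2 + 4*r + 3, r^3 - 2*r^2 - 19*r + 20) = 1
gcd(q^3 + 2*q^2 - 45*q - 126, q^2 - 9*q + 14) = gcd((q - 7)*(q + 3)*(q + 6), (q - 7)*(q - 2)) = q - 7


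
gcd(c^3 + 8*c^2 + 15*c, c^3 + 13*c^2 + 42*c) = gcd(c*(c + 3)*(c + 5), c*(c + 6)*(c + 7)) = c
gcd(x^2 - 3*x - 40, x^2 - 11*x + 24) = x - 8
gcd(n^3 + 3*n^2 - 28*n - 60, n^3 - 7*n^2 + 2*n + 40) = n^2 - 3*n - 10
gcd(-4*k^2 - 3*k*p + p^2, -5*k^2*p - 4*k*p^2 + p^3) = k + p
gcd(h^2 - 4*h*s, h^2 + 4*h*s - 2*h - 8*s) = 1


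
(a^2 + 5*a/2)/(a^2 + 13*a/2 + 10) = a/(a + 4)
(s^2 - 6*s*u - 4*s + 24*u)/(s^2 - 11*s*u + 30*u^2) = (s - 4)/(s - 5*u)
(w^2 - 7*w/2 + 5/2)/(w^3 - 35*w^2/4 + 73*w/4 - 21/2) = 2*(2*w - 5)/(4*w^2 - 31*w + 42)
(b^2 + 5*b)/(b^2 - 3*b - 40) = b/(b - 8)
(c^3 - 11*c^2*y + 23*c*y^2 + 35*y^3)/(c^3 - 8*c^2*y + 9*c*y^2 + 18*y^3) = (c^2 - 12*c*y + 35*y^2)/(c^2 - 9*c*y + 18*y^2)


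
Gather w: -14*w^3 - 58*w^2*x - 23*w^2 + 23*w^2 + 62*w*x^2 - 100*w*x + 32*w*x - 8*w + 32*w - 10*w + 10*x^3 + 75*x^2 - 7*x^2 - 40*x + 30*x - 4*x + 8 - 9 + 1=-14*w^3 - 58*w^2*x + w*(62*x^2 - 68*x + 14) + 10*x^3 + 68*x^2 - 14*x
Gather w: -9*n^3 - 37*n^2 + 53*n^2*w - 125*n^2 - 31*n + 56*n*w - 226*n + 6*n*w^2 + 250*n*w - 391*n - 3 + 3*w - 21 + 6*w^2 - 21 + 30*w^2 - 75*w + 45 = -9*n^3 - 162*n^2 - 648*n + w^2*(6*n + 36) + w*(53*n^2 + 306*n - 72)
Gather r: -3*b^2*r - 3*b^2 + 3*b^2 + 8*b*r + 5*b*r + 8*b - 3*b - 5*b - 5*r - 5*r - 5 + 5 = r*(-3*b^2 + 13*b - 10)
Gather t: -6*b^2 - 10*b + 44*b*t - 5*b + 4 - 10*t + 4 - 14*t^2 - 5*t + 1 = -6*b^2 - 15*b - 14*t^2 + t*(44*b - 15) + 9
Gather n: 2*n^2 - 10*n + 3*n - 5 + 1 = 2*n^2 - 7*n - 4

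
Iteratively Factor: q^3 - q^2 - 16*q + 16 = (q - 4)*(q^2 + 3*q - 4) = (q - 4)*(q - 1)*(q + 4)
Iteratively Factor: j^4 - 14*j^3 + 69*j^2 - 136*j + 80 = (j - 1)*(j^3 - 13*j^2 + 56*j - 80) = (j - 4)*(j - 1)*(j^2 - 9*j + 20) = (j - 5)*(j - 4)*(j - 1)*(j - 4)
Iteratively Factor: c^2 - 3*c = (c - 3)*(c)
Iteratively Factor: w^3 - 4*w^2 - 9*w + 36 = (w + 3)*(w^2 - 7*w + 12) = (w - 4)*(w + 3)*(w - 3)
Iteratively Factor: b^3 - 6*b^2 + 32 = (b - 4)*(b^2 - 2*b - 8) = (b - 4)*(b + 2)*(b - 4)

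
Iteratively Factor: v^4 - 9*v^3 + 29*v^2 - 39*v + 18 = (v - 1)*(v^3 - 8*v^2 + 21*v - 18) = (v - 2)*(v - 1)*(v^2 - 6*v + 9) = (v - 3)*(v - 2)*(v - 1)*(v - 3)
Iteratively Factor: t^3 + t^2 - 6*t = (t)*(t^2 + t - 6) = t*(t - 2)*(t + 3)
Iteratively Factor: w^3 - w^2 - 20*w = (w + 4)*(w^2 - 5*w) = (w - 5)*(w + 4)*(w)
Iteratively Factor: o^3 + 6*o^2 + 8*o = (o + 4)*(o^2 + 2*o) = (o + 2)*(o + 4)*(o)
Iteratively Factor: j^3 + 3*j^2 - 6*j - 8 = (j - 2)*(j^2 + 5*j + 4) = (j - 2)*(j + 4)*(j + 1)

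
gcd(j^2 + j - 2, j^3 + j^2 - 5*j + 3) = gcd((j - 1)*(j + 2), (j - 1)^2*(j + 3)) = j - 1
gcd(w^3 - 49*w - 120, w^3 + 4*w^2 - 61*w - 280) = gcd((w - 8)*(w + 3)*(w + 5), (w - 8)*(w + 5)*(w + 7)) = w^2 - 3*w - 40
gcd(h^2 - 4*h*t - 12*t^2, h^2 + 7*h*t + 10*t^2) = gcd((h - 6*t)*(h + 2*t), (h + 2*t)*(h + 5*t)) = h + 2*t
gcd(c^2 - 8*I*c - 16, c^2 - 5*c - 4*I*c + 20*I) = c - 4*I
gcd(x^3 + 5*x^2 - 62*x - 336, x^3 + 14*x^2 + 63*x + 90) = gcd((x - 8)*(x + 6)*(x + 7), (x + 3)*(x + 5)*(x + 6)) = x + 6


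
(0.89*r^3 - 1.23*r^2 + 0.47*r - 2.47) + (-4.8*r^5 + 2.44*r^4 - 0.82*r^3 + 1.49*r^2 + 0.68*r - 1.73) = -4.8*r^5 + 2.44*r^4 + 0.0700000000000001*r^3 + 0.26*r^2 + 1.15*r - 4.2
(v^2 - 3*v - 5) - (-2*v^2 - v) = 3*v^2 - 2*v - 5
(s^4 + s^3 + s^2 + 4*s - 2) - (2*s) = s^4 + s^3 + s^2 + 2*s - 2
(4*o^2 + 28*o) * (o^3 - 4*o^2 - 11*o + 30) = 4*o^5 + 12*o^4 - 156*o^3 - 188*o^2 + 840*o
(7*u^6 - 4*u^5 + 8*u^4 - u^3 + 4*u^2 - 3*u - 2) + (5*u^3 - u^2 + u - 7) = 7*u^6 - 4*u^5 + 8*u^4 + 4*u^3 + 3*u^2 - 2*u - 9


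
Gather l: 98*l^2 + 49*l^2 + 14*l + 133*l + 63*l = 147*l^2 + 210*l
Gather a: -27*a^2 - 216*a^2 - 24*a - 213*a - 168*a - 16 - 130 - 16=-243*a^2 - 405*a - 162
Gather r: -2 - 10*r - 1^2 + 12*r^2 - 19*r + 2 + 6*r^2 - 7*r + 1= 18*r^2 - 36*r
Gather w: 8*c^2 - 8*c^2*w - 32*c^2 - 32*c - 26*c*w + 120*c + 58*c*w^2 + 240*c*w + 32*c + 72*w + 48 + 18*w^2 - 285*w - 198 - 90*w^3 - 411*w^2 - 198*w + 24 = -24*c^2 + 120*c - 90*w^3 + w^2*(58*c - 393) + w*(-8*c^2 + 214*c - 411) - 126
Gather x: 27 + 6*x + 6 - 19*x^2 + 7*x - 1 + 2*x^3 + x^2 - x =2*x^3 - 18*x^2 + 12*x + 32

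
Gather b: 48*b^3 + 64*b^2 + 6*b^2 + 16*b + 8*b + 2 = 48*b^3 + 70*b^2 + 24*b + 2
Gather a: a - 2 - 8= a - 10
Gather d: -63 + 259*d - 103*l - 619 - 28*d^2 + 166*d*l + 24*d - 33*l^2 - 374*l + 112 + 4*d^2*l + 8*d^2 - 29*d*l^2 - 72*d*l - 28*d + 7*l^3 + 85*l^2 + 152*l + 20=d^2*(4*l - 20) + d*(-29*l^2 + 94*l + 255) + 7*l^3 + 52*l^2 - 325*l - 550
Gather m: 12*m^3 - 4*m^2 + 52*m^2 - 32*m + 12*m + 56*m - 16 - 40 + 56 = 12*m^3 + 48*m^2 + 36*m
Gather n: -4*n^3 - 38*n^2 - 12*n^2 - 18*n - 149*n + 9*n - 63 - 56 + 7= -4*n^3 - 50*n^2 - 158*n - 112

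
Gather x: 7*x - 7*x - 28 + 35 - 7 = 0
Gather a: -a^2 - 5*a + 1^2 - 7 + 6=-a^2 - 5*a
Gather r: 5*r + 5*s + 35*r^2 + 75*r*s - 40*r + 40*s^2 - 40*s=35*r^2 + r*(75*s - 35) + 40*s^2 - 35*s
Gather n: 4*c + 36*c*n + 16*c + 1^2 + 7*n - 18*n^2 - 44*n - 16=20*c - 18*n^2 + n*(36*c - 37) - 15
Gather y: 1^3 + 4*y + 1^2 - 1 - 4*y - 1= 0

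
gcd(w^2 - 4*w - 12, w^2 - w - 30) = w - 6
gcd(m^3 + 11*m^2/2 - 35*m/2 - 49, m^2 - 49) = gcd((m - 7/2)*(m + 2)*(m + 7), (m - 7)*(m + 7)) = m + 7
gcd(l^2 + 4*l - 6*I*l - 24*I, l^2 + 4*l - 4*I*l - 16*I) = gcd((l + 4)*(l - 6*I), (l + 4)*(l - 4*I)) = l + 4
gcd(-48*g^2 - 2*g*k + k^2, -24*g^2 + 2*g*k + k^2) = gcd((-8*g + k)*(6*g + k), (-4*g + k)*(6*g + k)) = 6*g + k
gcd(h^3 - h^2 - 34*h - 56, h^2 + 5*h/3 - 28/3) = h + 4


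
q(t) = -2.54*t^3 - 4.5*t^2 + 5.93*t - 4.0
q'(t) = -7.62*t^2 - 9.0*t + 5.93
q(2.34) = -47.31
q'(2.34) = -56.85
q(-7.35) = 717.86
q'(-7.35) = -339.57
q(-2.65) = -4.05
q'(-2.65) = -23.73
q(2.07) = -33.54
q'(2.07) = -45.35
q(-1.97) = -13.73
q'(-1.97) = -5.91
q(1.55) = -15.08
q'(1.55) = -26.33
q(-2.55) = -6.27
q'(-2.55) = -20.67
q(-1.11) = -12.65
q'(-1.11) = 6.53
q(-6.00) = 347.06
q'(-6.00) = -214.39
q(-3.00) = 6.29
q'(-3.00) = -35.65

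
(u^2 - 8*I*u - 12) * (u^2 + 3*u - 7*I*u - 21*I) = u^4 + 3*u^3 - 15*I*u^3 - 68*u^2 - 45*I*u^2 - 204*u + 84*I*u + 252*I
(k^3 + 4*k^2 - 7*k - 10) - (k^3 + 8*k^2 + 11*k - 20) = -4*k^2 - 18*k + 10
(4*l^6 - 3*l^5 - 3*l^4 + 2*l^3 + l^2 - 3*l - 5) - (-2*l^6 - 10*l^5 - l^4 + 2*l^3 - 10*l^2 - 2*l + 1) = 6*l^6 + 7*l^5 - 2*l^4 + 11*l^2 - l - 6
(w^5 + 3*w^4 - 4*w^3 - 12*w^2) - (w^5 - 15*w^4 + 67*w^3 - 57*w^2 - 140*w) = 18*w^4 - 71*w^3 + 45*w^2 + 140*w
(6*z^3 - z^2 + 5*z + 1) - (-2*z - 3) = 6*z^3 - z^2 + 7*z + 4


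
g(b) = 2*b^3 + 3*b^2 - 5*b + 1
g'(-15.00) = 1255.00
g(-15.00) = -5999.00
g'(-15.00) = 1255.00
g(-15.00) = -5999.00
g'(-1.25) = -3.12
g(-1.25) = 8.03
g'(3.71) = 99.84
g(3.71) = 125.87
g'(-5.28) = 130.59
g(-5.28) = -183.36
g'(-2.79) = 24.96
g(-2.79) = -5.13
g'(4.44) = 139.92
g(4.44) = 213.00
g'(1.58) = 19.46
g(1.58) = 8.48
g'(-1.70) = 2.14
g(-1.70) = 8.34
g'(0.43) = -1.31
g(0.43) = -0.44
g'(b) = 6*b^2 + 6*b - 5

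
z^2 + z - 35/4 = (z - 5/2)*(z + 7/2)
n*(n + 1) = n^2 + n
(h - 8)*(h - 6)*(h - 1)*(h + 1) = h^4 - 14*h^3 + 47*h^2 + 14*h - 48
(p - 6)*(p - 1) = p^2 - 7*p + 6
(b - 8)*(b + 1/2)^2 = b^3 - 7*b^2 - 31*b/4 - 2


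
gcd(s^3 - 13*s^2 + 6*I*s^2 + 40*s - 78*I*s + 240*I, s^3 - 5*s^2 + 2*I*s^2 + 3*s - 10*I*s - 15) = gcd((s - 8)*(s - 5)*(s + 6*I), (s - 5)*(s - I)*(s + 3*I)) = s - 5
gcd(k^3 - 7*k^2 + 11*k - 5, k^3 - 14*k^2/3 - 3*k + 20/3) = k^2 - 6*k + 5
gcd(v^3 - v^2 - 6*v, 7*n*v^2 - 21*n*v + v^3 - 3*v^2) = v^2 - 3*v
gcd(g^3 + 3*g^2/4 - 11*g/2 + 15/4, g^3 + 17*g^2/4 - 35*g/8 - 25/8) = g - 5/4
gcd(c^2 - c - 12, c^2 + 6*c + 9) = c + 3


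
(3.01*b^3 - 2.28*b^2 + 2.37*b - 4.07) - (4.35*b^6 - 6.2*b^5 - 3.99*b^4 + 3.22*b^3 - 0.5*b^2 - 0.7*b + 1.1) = -4.35*b^6 + 6.2*b^5 + 3.99*b^4 - 0.21*b^3 - 1.78*b^2 + 3.07*b - 5.17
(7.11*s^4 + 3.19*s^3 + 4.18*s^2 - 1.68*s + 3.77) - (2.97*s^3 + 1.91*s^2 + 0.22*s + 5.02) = 7.11*s^4 + 0.22*s^3 + 2.27*s^2 - 1.9*s - 1.25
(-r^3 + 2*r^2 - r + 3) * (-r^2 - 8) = r^5 - 2*r^4 + 9*r^3 - 19*r^2 + 8*r - 24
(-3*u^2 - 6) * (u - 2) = -3*u^3 + 6*u^2 - 6*u + 12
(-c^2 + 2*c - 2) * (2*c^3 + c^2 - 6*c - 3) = -2*c^5 + 3*c^4 + 4*c^3 - 11*c^2 + 6*c + 6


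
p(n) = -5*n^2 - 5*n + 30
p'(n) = -10*n - 5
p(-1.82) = 22.54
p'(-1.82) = 13.20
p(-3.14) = -3.60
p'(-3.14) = 26.40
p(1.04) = 19.39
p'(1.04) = -15.40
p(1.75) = 5.94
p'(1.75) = -22.50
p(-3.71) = -20.27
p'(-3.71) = 32.10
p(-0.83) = 30.71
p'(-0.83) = 3.30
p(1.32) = 14.69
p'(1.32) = -18.20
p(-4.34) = -42.48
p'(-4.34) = 38.40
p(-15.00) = -1020.00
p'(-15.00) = 145.00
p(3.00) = -30.00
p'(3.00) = -35.00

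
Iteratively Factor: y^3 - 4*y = (y)*(y^2 - 4) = y*(y + 2)*(y - 2)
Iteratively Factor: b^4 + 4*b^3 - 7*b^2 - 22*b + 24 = (b - 2)*(b^3 + 6*b^2 + 5*b - 12) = (b - 2)*(b + 4)*(b^2 + 2*b - 3) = (b - 2)*(b - 1)*(b + 4)*(b + 3)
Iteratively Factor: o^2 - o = (o - 1)*(o)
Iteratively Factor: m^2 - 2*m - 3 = (m + 1)*(m - 3)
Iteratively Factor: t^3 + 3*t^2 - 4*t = (t)*(t^2 + 3*t - 4) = t*(t + 4)*(t - 1)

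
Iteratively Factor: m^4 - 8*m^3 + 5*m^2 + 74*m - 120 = (m + 3)*(m^3 - 11*m^2 + 38*m - 40) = (m - 2)*(m + 3)*(m^2 - 9*m + 20) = (m - 4)*(m - 2)*(m + 3)*(m - 5)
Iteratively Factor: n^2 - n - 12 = (n + 3)*(n - 4)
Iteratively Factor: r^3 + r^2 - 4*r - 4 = (r - 2)*(r^2 + 3*r + 2) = (r - 2)*(r + 1)*(r + 2)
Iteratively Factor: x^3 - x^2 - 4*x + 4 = (x - 1)*(x^2 - 4) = (x - 2)*(x - 1)*(x + 2)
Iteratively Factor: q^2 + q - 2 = (q + 2)*(q - 1)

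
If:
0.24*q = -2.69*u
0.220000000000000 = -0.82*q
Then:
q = -0.27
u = 0.02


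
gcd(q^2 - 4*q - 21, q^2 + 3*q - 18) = 1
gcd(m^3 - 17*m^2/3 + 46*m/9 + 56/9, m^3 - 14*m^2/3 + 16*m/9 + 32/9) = m^2 - 10*m/3 - 8/3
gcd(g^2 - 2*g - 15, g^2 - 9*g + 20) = g - 5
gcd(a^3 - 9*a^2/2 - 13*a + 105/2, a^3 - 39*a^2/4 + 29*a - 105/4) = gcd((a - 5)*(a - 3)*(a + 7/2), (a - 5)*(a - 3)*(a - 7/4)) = a^2 - 8*a + 15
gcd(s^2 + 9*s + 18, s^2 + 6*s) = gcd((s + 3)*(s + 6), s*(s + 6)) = s + 6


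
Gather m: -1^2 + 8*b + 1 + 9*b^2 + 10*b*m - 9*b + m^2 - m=9*b^2 - b + m^2 + m*(10*b - 1)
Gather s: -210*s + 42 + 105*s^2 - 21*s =105*s^2 - 231*s + 42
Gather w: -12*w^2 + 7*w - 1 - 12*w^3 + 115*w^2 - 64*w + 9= -12*w^3 + 103*w^2 - 57*w + 8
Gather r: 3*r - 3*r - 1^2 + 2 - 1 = 0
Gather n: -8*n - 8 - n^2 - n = -n^2 - 9*n - 8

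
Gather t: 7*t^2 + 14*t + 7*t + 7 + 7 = 7*t^2 + 21*t + 14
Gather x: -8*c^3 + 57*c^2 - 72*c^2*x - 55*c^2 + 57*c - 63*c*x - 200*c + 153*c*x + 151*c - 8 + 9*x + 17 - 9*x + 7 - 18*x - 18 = -8*c^3 + 2*c^2 + 8*c + x*(-72*c^2 + 90*c - 18) - 2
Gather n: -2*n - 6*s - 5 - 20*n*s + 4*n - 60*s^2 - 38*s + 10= n*(2 - 20*s) - 60*s^2 - 44*s + 5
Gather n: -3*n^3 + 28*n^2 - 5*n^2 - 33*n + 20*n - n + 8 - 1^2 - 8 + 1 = -3*n^3 + 23*n^2 - 14*n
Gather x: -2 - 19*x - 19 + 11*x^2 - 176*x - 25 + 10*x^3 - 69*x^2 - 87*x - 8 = 10*x^3 - 58*x^2 - 282*x - 54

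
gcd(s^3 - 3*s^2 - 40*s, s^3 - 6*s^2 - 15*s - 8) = s - 8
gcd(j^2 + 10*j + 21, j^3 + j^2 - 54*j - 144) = j + 3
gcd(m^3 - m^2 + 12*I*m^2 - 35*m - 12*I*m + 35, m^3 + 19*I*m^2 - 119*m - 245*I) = m^2 + 12*I*m - 35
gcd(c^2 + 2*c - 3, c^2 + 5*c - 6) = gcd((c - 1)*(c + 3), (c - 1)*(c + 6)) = c - 1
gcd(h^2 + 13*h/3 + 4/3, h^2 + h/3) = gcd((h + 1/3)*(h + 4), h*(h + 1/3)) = h + 1/3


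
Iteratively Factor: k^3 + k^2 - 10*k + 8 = (k + 4)*(k^2 - 3*k + 2) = (k - 2)*(k + 4)*(k - 1)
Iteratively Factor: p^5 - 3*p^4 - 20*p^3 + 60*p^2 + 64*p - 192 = (p + 2)*(p^4 - 5*p^3 - 10*p^2 + 80*p - 96) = (p - 3)*(p + 2)*(p^3 - 2*p^2 - 16*p + 32) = (p - 3)*(p - 2)*(p + 2)*(p^2 - 16) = (p - 4)*(p - 3)*(p - 2)*(p + 2)*(p + 4)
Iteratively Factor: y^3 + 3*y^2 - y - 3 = (y + 3)*(y^2 - 1) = (y - 1)*(y + 3)*(y + 1)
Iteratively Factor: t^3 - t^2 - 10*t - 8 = (t - 4)*(t^2 + 3*t + 2) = (t - 4)*(t + 1)*(t + 2)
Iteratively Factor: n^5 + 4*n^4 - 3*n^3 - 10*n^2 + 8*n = (n)*(n^4 + 4*n^3 - 3*n^2 - 10*n + 8) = n*(n + 4)*(n^3 - 3*n + 2) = n*(n + 2)*(n + 4)*(n^2 - 2*n + 1) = n*(n - 1)*(n + 2)*(n + 4)*(n - 1)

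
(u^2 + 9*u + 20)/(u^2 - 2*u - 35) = (u + 4)/(u - 7)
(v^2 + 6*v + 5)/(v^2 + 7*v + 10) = (v + 1)/(v + 2)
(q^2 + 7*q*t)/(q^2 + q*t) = (q + 7*t)/(q + t)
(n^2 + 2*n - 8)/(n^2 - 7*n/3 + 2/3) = 3*(n + 4)/(3*n - 1)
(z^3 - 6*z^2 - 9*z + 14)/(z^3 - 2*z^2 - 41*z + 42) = (z + 2)/(z + 6)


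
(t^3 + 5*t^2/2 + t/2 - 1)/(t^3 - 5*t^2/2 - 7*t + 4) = (t + 1)/(t - 4)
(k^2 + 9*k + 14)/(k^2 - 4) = (k + 7)/(k - 2)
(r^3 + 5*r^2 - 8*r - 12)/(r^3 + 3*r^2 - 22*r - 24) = (r - 2)/(r - 4)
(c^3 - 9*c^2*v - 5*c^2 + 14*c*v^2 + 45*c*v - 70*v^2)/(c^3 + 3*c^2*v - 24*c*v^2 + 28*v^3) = (-c^2 + 7*c*v + 5*c - 35*v)/(-c^2 - 5*c*v + 14*v^2)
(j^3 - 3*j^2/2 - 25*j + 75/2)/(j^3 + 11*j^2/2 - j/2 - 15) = (j - 5)/(j + 2)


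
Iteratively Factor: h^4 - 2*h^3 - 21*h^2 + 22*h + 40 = (h + 1)*(h^3 - 3*h^2 - 18*h + 40) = (h - 2)*(h + 1)*(h^2 - h - 20) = (h - 2)*(h + 1)*(h + 4)*(h - 5)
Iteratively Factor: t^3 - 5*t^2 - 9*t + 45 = (t - 5)*(t^2 - 9) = (t - 5)*(t + 3)*(t - 3)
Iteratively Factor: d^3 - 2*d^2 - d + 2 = (d + 1)*(d^2 - 3*d + 2) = (d - 2)*(d + 1)*(d - 1)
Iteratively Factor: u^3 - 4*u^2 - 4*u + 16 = (u - 4)*(u^2 - 4) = (u - 4)*(u + 2)*(u - 2)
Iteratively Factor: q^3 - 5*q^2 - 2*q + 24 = (q + 2)*(q^2 - 7*q + 12) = (q - 4)*(q + 2)*(q - 3)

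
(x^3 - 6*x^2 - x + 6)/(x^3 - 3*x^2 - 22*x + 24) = (x + 1)/(x + 4)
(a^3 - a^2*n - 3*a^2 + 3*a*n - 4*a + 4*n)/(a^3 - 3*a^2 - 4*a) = (a - n)/a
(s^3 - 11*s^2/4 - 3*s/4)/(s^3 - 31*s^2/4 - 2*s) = (s - 3)/(s - 8)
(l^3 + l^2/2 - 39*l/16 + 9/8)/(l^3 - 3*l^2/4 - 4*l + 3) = (l - 3/4)/(l - 2)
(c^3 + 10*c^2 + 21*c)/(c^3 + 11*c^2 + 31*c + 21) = c/(c + 1)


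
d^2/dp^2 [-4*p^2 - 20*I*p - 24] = -8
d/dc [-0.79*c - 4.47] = -0.790000000000000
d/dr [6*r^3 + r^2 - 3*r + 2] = 18*r^2 + 2*r - 3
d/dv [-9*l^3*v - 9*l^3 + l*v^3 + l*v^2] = l*(-9*l^2 + 3*v^2 + 2*v)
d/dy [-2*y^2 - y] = -4*y - 1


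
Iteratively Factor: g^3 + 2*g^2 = (g)*(g^2 + 2*g) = g*(g + 2)*(g)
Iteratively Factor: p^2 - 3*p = (p - 3)*(p)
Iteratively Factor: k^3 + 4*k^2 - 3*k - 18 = (k - 2)*(k^2 + 6*k + 9) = (k - 2)*(k + 3)*(k + 3)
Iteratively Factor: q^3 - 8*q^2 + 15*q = (q - 3)*(q^2 - 5*q) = q*(q - 3)*(q - 5)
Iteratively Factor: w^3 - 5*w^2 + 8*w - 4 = (w - 1)*(w^2 - 4*w + 4) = (w - 2)*(w - 1)*(w - 2)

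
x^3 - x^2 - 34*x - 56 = (x - 7)*(x + 2)*(x + 4)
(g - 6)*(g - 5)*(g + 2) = g^3 - 9*g^2 + 8*g + 60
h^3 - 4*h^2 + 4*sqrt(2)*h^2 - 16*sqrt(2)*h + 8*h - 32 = (h - 4)*(h + 2*sqrt(2))^2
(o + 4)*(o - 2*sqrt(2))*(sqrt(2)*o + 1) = sqrt(2)*o^3 - 3*o^2 + 4*sqrt(2)*o^2 - 12*o - 2*sqrt(2)*o - 8*sqrt(2)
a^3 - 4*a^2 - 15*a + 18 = (a - 6)*(a - 1)*(a + 3)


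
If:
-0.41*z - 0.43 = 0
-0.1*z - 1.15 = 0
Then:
No Solution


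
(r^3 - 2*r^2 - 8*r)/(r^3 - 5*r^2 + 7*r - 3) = r*(r^2 - 2*r - 8)/(r^3 - 5*r^2 + 7*r - 3)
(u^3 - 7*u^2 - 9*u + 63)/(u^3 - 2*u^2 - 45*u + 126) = (u^2 - 4*u - 21)/(u^2 + u - 42)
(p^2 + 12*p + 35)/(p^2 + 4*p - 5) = (p + 7)/(p - 1)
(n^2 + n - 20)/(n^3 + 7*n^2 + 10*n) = (n - 4)/(n*(n + 2))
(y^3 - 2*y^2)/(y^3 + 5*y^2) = (y - 2)/(y + 5)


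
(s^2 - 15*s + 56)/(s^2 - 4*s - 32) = (s - 7)/(s + 4)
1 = 1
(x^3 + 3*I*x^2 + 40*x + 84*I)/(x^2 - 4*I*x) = (x^3 + 3*I*x^2 + 40*x + 84*I)/(x*(x - 4*I))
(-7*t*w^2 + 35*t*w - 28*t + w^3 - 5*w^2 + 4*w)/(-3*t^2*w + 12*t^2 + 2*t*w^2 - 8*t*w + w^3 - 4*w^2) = (7*t*w - 7*t - w^2 + w)/(3*t^2 - 2*t*w - w^2)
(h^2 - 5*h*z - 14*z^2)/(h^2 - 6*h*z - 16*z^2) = (-h + 7*z)/(-h + 8*z)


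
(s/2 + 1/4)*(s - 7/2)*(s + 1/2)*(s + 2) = s^4/2 - s^3/4 - 33*s^2/8 - 59*s/16 - 7/8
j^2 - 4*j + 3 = (j - 3)*(j - 1)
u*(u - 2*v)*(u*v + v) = u^3*v - 2*u^2*v^2 + u^2*v - 2*u*v^2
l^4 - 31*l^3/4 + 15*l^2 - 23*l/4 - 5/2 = (l - 5)*(l - 2)*(l - 1)*(l + 1/4)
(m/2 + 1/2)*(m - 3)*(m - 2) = m^3/2 - 2*m^2 + m/2 + 3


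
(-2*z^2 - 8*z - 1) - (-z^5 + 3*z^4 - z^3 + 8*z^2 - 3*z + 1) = z^5 - 3*z^4 + z^3 - 10*z^2 - 5*z - 2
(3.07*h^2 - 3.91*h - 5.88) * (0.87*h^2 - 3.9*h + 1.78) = 2.6709*h^4 - 15.3747*h^3 + 15.598*h^2 + 15.9722*h - 10.4664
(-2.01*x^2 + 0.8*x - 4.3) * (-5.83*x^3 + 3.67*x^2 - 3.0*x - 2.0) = 11.7183*x^5 - 12.0407*x^4 + 34.035*x^3 - 14.161*x^2 + 11.3*x + 8.6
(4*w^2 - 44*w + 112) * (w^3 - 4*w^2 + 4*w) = 4*w^5 - 60*w^4 + 304*w^3 - 624*w^2 + 448*w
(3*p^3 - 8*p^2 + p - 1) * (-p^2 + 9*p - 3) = -3*p^5 + 35*p^4 - 82*p^3 + 34*p^2 - 12*p + 3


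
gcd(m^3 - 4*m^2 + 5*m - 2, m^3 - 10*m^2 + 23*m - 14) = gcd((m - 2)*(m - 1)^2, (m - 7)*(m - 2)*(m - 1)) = m^2 - 3*m + 2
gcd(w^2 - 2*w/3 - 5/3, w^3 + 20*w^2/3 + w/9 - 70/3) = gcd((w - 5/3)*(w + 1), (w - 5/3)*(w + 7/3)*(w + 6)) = w - 5/3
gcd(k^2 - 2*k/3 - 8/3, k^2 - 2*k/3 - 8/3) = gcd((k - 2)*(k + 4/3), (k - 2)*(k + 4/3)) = k^2 - 2*k/3 - 8/3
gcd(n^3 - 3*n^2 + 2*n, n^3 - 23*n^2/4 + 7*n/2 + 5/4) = n - 1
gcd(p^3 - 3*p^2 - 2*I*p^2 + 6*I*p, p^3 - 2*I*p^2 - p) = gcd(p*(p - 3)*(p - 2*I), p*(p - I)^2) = p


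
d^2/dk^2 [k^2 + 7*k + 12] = 2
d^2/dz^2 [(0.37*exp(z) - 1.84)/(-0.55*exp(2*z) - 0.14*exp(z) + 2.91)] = (-0.111925*exp(4*z) + 2.25489*exp(3*z) - 3.12807*exp(2*z) + 11.665006*exp(z) - 2.383581)*exp(z)/(0.166375*exp(6*z) + 0.12705*exp(5*z) - 2.608485*exp(4*z) - 1.341676*exp(3*z) + 13.801257*exp(2*z) + 3.556602*exp(z) - 24.642171)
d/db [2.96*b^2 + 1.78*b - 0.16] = 5.92*b + 1.78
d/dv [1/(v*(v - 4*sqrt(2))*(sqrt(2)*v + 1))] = (-3*sqrt(2)*v^2 + 14*v + 4*sqrt(2))/(v^2*(2*v^4 - 14*sqrt(2)*v^3 + 33*v^2 + 56*sqrt(2)*v + 32))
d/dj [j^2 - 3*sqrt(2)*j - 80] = 2*j - 3*sqrt(2)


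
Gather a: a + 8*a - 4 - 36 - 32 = 9*a - 72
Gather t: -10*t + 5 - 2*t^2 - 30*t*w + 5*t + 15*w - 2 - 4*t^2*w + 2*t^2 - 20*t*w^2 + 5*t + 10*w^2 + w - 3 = -4*t^2*w + t*(-20*w^2 - 30*w) + 10*w^2 + 16*w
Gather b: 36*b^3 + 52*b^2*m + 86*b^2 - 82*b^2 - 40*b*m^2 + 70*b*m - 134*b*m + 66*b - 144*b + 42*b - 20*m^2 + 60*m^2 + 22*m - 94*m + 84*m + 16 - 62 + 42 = 36*b^3 + b^2*(52*m + 4) + b*(-40*m^2 - 64*m - 36) + 40*m^2 + 12*m - 4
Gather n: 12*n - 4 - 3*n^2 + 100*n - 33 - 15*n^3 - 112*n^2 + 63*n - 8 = -15*n^3 - 115*n^2 + 175*n - 45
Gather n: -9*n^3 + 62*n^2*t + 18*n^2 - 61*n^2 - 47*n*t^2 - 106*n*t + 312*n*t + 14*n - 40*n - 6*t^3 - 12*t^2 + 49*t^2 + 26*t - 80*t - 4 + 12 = -9*n^3 + n^2*(62*t - 43) + n*(-47*t^2 + 206*t - 26) - 6*t^3 + 37*t^2 - 54*t + 8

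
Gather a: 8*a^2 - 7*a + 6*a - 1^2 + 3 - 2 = 8*a^2 - a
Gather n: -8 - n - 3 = -n - 11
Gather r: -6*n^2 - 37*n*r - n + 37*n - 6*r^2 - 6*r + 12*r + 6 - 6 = -6*n^2 + 36*n - 6*r^2 + r*(6 - 37*n)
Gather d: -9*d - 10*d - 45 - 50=-19*d - 95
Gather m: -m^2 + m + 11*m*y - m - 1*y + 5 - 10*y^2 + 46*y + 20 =-m^2 + 11*m*y - 10*y^2 + 45*y + 25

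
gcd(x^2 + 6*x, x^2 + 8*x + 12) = x + 6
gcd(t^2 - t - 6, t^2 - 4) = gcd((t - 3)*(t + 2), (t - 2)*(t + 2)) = t + 2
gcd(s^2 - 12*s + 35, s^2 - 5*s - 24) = 1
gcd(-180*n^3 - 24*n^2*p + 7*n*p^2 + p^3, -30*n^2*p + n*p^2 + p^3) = -30*n^2 + n*p + p^2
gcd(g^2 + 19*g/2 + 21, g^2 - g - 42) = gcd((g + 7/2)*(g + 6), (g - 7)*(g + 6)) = g + 6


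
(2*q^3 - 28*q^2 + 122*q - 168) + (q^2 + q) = 2*q^3 - 27*q^2 + 123*q - 168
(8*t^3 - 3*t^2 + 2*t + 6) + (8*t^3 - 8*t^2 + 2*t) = 16*t^3 - 11*t^2 + 4*t + 6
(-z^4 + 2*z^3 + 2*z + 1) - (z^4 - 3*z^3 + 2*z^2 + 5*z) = -2*z^4 + 5*z^3 - 2*z^2 - 3*z + 1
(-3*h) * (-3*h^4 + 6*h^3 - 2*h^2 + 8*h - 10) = 9*h^5 - 18*h^4 + 6*h^3 - 24*h^2 + 30*h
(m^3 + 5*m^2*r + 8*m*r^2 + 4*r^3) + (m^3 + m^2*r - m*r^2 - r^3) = 2*m^3 + 6*m^2*r + 7*m*r^2 + 3*r^3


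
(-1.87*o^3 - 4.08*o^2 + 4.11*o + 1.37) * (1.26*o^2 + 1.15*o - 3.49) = -2.3562*o^5 - 7.2913*o^4 + 7.0129*o^3 + 20.6919*o^2 - 12.7684*o - 4.7813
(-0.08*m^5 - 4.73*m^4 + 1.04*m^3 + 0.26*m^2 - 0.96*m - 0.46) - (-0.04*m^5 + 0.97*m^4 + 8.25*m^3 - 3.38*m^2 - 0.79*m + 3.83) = -0.04*m^5 - 5.7*m^4 - 7.21*m^3 + 3.64*m^2 - 0.17*m - 4.29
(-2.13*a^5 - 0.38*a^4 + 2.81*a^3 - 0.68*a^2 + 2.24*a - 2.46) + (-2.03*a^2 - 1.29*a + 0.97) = -2.13*a^5 - 0.38*a^4 + 2.81*a^3 - 2.71*a^2 + 0.95*a - 1.49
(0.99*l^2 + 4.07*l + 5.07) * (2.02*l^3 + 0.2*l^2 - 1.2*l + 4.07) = 1.9998*l^5 + 8.4194*l^4 + 9.8674*l^3 + 0.1593*l^2 + 10.4809*l + 20.6349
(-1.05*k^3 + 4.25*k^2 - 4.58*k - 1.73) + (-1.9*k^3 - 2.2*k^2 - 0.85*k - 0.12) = -2.95*k^3 + 2.05*k^2 - 5.43*k - 1.85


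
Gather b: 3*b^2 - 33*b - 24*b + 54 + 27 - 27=3*b^2 - 57*b + 54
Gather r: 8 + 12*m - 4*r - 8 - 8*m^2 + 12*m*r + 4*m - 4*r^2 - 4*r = -8*m^2 + 16*m - 4*r^2 + r*(12*m - 8)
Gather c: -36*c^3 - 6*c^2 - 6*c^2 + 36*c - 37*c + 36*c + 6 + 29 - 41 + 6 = -36*c^3 - 12*c^2 + 35*c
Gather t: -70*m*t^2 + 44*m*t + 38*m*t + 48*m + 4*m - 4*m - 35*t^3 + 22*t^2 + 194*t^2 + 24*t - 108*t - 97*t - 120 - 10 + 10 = 48*m - 35*t^3 + t^2*(216 - 70*m) + t*(82*m - 181) - 120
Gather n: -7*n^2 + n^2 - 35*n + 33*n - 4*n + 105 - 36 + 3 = -6*n^2 - 6*n + 72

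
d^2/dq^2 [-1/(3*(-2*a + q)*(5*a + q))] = 2*((2*a - q)^2 - (2*a - q)*(5*a + q) + (5*a + q)^2)/(3*(2*a - q)^3*(5*a + q)^3)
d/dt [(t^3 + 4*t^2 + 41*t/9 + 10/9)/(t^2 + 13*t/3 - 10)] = (27*t^4 + 234*t^3 - 465*t^2 - 2220*t - 1360)/(3*(9*t^4 + 78*t^3 - 11*t^2 - 780*t + 900))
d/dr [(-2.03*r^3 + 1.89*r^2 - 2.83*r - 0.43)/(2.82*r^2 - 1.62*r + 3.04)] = (-5.7246*r^4 + 6.5772*r^3 - 13.5948*r^2 + 13.9164*r - 9.2998)/(7.9524*r^4 - 9.1368*r^3 + 19.77*r^2 - 9.8496*r + 9.2416)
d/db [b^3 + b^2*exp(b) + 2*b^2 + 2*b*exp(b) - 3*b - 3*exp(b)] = b^2*exp(b) + 3*b^2 + 4*b*exp(b) + 4*b - exp(b) - 3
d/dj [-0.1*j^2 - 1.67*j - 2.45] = -0.2*j - 1.67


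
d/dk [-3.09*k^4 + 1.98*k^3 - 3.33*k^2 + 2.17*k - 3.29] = -12.36*k^3 + 5.94*k^2 - 6.66*k + 2.17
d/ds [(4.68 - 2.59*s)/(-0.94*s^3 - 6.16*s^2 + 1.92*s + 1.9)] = (-4.8692*s^3 - 2.7568*s^2 + 57.6576*s - 13.9066)/(0.8836*s^6 + 11.5808*s^5 + 34.336*s^4 - 27.2264*s^3 - 19.7216*s^2 + 7.296*s + 3.61)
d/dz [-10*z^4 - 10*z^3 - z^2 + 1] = 2*z*(-20*z^2 - 15*z - 1)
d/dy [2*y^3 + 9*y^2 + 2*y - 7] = 6*y^2 + 18*y + 2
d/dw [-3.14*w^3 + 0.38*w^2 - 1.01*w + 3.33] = -9.42*w^2 + 0.76*w - 1.01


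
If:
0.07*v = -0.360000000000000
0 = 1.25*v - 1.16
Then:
No Solution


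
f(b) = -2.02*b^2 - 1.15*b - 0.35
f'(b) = -4.04*b - 1.15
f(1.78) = -8.80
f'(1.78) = -8.34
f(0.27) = -0.81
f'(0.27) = -2.24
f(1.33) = -5.45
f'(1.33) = -6.52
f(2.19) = -12.56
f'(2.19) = -10.00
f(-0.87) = -0.88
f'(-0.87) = 2.36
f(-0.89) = -0.93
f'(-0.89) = 2.45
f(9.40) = -189.65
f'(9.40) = -39.13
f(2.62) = -17.23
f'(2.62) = -11.73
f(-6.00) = -66.17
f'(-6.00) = 23.09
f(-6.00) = -66.17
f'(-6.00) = 23.09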